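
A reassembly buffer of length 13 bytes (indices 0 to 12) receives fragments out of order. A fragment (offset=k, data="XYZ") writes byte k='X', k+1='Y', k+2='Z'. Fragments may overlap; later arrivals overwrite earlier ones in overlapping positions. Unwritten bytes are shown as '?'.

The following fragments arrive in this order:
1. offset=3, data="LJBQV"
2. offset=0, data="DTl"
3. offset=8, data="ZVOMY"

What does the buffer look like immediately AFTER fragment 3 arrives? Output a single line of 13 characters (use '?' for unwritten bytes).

Answer: DTlLJBQVZVOMY

Derivation:
Fragment 1: offset=3 data="LJBQV" -> buffer=???LJBQV?????
Fragment 2: offset=0 data="DTl" -> buffer=DTlLJBQV?????
Fragment 3: offset=8 data="ZVOMY" -> buffer=DTlLJBQVZVOMY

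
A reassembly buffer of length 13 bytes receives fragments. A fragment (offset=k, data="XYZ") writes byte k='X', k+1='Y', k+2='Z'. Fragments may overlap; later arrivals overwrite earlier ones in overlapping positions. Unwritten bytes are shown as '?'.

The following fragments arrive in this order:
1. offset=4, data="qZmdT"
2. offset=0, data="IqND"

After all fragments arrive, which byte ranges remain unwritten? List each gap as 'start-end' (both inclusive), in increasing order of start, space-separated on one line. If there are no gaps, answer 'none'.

Fragment 1: offset=4 len=5
Fragment 2: offset=0 len=4
Gaps: 9-12

Answer: 9-12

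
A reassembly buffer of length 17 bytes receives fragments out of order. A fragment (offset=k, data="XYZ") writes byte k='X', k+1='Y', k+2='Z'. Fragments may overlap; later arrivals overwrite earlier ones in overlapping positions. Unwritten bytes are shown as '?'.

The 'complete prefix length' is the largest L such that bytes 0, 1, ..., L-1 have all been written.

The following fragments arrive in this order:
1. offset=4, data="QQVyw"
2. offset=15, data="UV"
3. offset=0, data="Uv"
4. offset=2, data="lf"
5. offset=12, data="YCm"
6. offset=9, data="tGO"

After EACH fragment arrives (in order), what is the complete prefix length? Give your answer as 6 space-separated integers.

Answer: 0 0 2 9 9 17

Derivation:
Fragment 1: offset=4 data="QQVyw" -> buffer=????QQVyw???????? -> prefix_len=0
Fragment 2: offset=15 data="UV" -> buffer=????QQVyw??????UV -> prefix_len=0
Fragment 3: offset=0 data="Uv" -> buffer=Uv??QQVyw??????UV -> prefix_len=2
Fragment 4: offset=2 data="lf" -> buffer=UvlfQQVyw??????UV -> prefix_len=9
Fragment 5: offset=12 data="YCm" -> buffer=UvlfQQVyw???YCmUV -> prefix_len=9
Fragment 6: offset=9 data="tGO" -> buffer=UvlfQQVywtGOYCmUV -> prefix_len=17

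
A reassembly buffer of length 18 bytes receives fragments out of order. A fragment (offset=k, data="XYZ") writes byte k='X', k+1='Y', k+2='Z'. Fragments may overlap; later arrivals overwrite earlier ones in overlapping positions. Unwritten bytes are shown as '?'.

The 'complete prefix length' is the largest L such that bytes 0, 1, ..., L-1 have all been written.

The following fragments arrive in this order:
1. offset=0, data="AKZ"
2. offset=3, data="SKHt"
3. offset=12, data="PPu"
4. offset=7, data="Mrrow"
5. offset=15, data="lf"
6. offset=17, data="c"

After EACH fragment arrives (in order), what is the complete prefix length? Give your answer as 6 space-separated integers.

Answer: 3 7 7 15 17 18

Derivation:
Fragment 1: offset=0 data="AKZ" -> buffer=AKZ??????????????? -> prefix_len=3
Fragment 2: offset=3 data="SKHt" -> buffer=AKZSKHt??????????? -> prefix_len=7
Fragment 3: offset=12 data="PPu" -> buffer=AKZSKHt?????PPu??? -> prefix_len=7
Fragment 4: offset=7 data="Mrrow" -> buffer=AKZSKHtMrrowPPu??? -> prefix_len=15
Fragment 5: offset=15 data="lf" -> buffer=AKZSKHtMrrowPPulf? -> prefix_len=17
Fragment 6: offset=17 data="c" -> buffer=AKZSKHtMrrowPPulfc -> prefix_len=18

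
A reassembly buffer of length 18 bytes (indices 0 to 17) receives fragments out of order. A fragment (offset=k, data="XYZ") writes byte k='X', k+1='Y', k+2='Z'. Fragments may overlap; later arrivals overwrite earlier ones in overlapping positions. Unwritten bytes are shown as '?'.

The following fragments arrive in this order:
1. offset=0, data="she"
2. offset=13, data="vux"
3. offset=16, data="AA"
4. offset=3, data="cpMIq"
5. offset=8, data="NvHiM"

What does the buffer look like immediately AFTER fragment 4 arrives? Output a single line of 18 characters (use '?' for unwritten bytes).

Fragment 1: offset=0 data="she" -> buffer=she???????????????
Fragment 2: offset=13 data="vux" -> buffer=she??????????vux??
Fragment 3: offset=16 data="AA" -> buffer=she??????????vuxAA
Fragment 4: offset=3 data="cpMIq" -> buffer=shecpMIq?????vuxAA

Answer: shecpMIq?????vuxAA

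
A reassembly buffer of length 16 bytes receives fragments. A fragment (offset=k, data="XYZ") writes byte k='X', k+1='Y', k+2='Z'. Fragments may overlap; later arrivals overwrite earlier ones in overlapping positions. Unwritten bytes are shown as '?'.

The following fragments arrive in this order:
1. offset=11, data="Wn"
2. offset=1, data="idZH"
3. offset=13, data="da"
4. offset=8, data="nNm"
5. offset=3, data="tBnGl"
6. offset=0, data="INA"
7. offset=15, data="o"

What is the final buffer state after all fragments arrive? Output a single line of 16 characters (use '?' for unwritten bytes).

Fragment 1: offset=11 data="Wn" -> buffer=???????????Wn???
Fragment 2: offset=1 data="idZH" -> buffer=?idZH??????Wn???
Fragment 3: offset=13 data="da" -> buffer=?idZH??????Wnda?
Fragment 4: offset=8 data="nNm" -> buffer=?idZH???nNmWnda?
Fragment 5: offset=3 data="tBnGl" -> buffer=?idtBnGlnNmWnda?
Fragment 6: offset=0 data="INA" -> buffer=INAtBnGlnNmWnda?
Fragment 7: offset=15 data="o" -> buffer=INAtBnGlnNmWndao

Answer: INAtBnGlnNmWndao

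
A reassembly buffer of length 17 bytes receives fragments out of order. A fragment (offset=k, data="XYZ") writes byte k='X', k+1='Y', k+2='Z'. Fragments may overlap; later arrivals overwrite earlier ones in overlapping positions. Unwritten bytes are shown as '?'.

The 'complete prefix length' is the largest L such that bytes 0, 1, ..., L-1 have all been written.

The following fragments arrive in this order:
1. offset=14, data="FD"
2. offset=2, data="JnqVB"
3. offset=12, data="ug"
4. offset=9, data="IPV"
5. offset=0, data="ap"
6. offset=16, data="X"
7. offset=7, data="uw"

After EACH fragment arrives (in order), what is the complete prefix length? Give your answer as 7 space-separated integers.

Fragment 1: offset=14 data="FD" -> buffer=??????????????FD? -> prefix_len=0
Fragment 2: offset=2 data="JnqVB" -> buffer=??JnqVB???????FD? -> prefix_len=0
Fragment 3: offset=12 data="ug" -> buffer=??JnqVB?????ugFD? -> prefix_len=0
Fragment 4: offset=9 data="IPV" -> buffer=??JnqVB??IPVugFD? -> prefix_len=0
Fragment 5: offset=0 data="ap" -> buffer=apJnqVB??IPVugFD? -> prefix_len=7
Fragment 6: offset=16 data="X" -> buffer=apJnqVB??IPVugFDX -> prefix_len=7
Fragment 7: offset=7 data="uw" -> buffer=apJnqVBuwIPVugFDX -> prefix_len=17

Answer: 0 0 0 0 7 7 17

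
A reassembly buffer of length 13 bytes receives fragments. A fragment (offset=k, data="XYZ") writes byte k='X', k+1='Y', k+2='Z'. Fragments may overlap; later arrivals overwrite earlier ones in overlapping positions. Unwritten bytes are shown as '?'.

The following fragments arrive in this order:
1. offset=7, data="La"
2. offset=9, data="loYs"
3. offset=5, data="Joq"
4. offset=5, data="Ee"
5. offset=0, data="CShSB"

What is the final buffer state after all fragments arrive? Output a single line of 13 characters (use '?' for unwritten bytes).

Fragment 1: offset=7 data="La" -> buffer=???????La????
Fragment 2: offset=9 data="loYs" -> buffer=???????LaloYs
Fragment 3: offset=5 data="Joq" -> buffer=?????JoqaloYs
Fragment 4: offset=5 data="Ee" -> buffer=?????EeqaloYs
Fragment 5: offset=0 data="CShSB" -> buffer=CShSBEeqaloYs

Answer: CShSBEeqaloYs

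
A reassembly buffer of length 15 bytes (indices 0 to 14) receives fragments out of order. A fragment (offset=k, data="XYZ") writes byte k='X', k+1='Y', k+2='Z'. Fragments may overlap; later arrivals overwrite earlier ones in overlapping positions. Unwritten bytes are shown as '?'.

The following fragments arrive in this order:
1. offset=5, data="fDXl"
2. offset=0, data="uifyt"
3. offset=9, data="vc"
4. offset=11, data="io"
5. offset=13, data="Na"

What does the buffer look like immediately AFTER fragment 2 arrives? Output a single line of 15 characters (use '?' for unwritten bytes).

Fragment 1: offset=5 data="fDXl" -> buffer=?????fDXl??????
Fragment 2: offset=0 data="uifyt" -> buffer=uifytfDXl??????

Answer: uifytfDXl??????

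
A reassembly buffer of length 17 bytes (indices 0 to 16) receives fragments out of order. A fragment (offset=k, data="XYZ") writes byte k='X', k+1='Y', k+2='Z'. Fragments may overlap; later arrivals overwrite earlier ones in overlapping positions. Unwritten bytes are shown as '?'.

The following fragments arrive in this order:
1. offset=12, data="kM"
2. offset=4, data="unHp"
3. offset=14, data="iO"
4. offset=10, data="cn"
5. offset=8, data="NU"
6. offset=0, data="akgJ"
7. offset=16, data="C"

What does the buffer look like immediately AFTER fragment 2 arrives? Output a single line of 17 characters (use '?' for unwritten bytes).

Fragment 1: offset=12 data="kM" -> buffer=????????????kM???
Fragment 2: offset=4 data="unHp" -> buffer=????unHp????kM???

Answer: ????unHp????kM???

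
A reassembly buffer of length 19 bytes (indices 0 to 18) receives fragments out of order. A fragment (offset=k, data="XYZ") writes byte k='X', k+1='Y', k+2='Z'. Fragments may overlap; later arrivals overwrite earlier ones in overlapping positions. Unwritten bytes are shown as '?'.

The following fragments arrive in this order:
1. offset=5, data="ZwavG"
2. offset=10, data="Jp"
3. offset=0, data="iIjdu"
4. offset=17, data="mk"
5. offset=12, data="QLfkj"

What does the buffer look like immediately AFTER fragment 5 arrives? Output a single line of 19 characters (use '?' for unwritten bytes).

Answer: iIjduZwavGJpQLfkjmk

Derivation:
Fragment 1: offset=5 data="ZwavG" -> buffer=?????ZwavG?????????
Fragment 2: offset=10 data="Jp" -> buffer=?????ZwavGJp???????
Fragment 3: offset=0 data="iIjdu" -> buffer=iIjduZwavGJp???????
Fragment 4: offset=17 data="mk" -> buffer=iIjduZwavGJp?????mk
Fragment 5: offset=12 data="QLfkj" -> buffer=iIjduZwavGJpQLfkjmk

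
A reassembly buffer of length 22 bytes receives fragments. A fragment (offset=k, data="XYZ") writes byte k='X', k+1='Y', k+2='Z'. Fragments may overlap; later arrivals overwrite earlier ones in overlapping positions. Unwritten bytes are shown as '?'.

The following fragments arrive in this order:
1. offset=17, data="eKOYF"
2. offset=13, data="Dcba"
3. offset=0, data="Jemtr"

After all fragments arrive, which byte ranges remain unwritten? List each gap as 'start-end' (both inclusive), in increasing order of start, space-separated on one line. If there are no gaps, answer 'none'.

Answer: 5-12

Derivation:
Fragment 1: offset=17 len=5
Fragment 2: offset=13 len=4
Fragment 3: offset=0 len=5
Gaps: 5-12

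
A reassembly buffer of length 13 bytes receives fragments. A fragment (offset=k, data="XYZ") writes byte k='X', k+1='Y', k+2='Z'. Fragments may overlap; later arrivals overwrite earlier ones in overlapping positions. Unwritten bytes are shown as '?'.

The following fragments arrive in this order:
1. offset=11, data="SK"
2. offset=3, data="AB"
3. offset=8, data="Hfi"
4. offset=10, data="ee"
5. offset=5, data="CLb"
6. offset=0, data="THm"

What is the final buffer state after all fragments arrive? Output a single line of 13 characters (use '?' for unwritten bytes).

Answer: THmABCLbHfeeK

Derivation:
Fragment 1: offset=11 data="SK" -> buffer=???????????SK
Fragment 2: offset=3 data="AB" -> buffer=???AB??????SK
Fragment 3: offset=8 data="Hfi" -> buffer=???AB???HfiSK
Fragment 4: offset=10 data="ee" -> buffer=???AB???HfeeK
Fragment 5: offset=5 data="CLb" -> buffer=???ABCLbHfeeK
Fragment 6: offset=0 data="THm" -> buffer=THmABCLbHfeeK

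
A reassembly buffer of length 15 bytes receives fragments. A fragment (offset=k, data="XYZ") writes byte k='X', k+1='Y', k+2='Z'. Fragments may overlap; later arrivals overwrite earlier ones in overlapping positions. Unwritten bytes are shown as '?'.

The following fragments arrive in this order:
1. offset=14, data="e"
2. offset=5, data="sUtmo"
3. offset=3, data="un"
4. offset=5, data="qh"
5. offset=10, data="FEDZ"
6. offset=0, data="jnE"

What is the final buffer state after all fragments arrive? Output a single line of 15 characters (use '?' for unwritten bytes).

Answer: jnEunqhtmoFEDZe

Derivation:
Fragment 1: offset=14 data="e" -> buffer=??????????????e
Fragment 2: offset=5 data="sUtmo" -> buffer=?????sUtmo????e
Fragment 3: offset=3 data="un" -> buffer=???unsUtmo????e
Fragment 4: offset=5 data="qh" -> buffer=???unqhtmo????e
Fragment 5: offset=10 data="FEDZ" -> buffer=???unqhtmoFEDZe
Fragment 6: offset=0 data="jnE" -> buffer=jnEunqhtmoFEDZe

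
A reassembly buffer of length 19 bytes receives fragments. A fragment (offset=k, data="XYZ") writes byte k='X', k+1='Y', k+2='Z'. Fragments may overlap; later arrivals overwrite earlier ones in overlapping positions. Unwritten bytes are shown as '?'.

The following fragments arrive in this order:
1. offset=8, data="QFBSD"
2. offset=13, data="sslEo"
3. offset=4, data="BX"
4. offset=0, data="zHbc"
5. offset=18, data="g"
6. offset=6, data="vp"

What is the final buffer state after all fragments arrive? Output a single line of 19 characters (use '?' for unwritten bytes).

Fragment 1: offset=8 data="QFBSD" -> buffer=????????QFBSD??????
Fragment 2: offset=13 data="sslEo" -> buffer=????????QFBSDsslEo?
Fragment 3: offset=4 data="BX" -> buffer=????BX??QFBSDsslEo?
Fragment 4: offset=0 data="zHbc" -> buffer=zHbcBX??QFBSDsslEo?
Fragment 5: offset=18 data="g" -> buffer=zHbcBX??QFBSDsslEog
Fragment 6: offset=6 data="vp" -> buffer=zHbcBXvpQFBSDsslEog

Answer: zHbcBXvpQFBSDsslEog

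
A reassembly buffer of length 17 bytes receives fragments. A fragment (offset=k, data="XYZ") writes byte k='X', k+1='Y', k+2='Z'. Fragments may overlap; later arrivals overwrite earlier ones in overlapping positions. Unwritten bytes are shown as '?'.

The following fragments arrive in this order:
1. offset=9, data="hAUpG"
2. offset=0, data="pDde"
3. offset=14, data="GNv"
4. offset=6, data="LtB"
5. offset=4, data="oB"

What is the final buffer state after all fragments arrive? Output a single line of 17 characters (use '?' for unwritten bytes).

Fragment 1: offset=9 data="hAUpG" -> buffer=?????????hAUpG???
Fragment 2: offset=0 data="pDde" -> buffer=pDde?????hAUpG???
Fragment 3: offset=14 data="GNv" -> buffer=pDde?????hAUpGGNv
Fragment 4: offset=6 data="LtB" -> buffer=pDde??LtBhAUpGGNv
Fragment 5: offset=4 data="oB" -> buffer=pDdeoBLtBhAUpGGNv

Answer: pDdeoBLtBhAUpGGNv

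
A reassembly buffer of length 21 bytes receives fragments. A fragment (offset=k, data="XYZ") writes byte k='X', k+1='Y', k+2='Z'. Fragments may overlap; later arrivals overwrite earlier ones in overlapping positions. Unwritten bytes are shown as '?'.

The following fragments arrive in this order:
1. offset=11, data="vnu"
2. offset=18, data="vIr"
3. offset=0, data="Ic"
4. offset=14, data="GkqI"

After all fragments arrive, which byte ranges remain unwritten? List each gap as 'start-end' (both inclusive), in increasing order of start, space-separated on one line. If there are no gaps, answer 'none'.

Fragment 1: offset=11 len=3
Fragment 2: offset=18 len=3
Fragment 3: offset=0 len=2
Fragment 4: offset=14 len=4
Gaps: 2-10

Answer: 2-10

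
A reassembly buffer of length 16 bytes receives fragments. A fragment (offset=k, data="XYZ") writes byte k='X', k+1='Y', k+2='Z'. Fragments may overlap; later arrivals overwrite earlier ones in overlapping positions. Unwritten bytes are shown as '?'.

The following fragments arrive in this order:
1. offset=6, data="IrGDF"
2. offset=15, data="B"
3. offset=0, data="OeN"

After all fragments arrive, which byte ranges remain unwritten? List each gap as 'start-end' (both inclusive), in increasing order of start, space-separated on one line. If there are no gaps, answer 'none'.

Fragment 1: offset=6 len=5
Fragment 2: offset=15 len=1
Fragment 3: offset=0 len=3
Gaps: 3-5 11-14

Answer: 3-5 11-14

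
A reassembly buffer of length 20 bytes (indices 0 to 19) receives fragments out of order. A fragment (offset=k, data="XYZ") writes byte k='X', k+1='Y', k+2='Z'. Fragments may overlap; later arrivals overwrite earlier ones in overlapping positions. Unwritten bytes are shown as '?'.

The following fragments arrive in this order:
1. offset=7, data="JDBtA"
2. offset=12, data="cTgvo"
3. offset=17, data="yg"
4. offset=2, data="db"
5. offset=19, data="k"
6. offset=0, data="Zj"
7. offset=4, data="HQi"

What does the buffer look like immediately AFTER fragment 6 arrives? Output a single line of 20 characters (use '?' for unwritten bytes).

Answer: Zjdb???JDBtAcTgvoygk

Derivation:
Fragment 1: offset=7 data="JDBtA" -> buffer=???????JDBtA????????
Fragment 2: offset=12 data="cTgvo" -> buffer=???????JDBtAcTgvo???
Fragment 3: offset=17 data="yg" -> buffer=???????JDBtAcTgvoyg?
Fragment 4: offset=2 data="db" -> buffer=??db???JDBtAcTgvoyg?
Fragment 5: offset=19 data="k" -> buffer=??db???JDBtAcTgvoygk
Fragment 6: offset=0 data="Zj" -> buffer=Zjdb???JDBtAcTgvoygk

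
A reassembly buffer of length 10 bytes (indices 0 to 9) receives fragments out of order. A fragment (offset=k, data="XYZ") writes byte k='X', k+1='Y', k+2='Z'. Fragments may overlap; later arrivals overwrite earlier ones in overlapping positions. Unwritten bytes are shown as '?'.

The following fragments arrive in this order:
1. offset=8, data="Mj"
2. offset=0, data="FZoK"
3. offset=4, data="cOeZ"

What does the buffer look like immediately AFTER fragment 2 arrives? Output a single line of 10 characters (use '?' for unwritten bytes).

Answer: FZoK????Mj

Derivation:
Fragment 1: offset=8 data="Mj" -> buffer=????????Mj
Fragment 2: offset=0 data="FZoK" -> buffer=FZoK????Mj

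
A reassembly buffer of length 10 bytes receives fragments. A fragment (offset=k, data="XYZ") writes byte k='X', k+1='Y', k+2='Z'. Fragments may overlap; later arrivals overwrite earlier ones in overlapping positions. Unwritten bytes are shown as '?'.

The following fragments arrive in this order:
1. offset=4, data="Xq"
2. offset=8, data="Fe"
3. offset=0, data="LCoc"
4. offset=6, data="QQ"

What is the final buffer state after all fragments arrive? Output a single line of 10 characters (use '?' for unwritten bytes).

Fragment 1: offset=4 data="Xq" -> buffer=????Xq????
Fragment 2: offset=8 data="Fe" -> buffer=????Xq??Fe
Fragment 3: offset=0 data="LCoc" -> buffer=LCocXq??Fe
Fragment 4: offset=6 data="QQ" -> buffer=LCocXqQQFe

Answer: LCocXqQQFe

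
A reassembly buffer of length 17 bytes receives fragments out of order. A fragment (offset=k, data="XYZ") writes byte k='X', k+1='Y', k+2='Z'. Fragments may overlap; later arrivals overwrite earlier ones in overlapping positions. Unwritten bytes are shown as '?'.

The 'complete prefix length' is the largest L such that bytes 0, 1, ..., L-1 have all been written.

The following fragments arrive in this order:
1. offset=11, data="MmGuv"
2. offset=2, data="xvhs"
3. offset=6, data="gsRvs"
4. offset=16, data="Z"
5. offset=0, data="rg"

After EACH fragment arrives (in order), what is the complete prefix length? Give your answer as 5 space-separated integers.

Fragment 1: offset=11 data="MmGuv" -> buffer=???????????MmGuv? -> prefix_len=0
Fragment 2: offset=2 data="xvhs" -> buffer=??xvhs?????MmGuv? -> prefix_len=0
Fragment 3: offset=6 data="gsRvs" -> buffer=??xvhsgsRvsMmGuv? -> prefix_len=0
Fragment 4: offset=16 data="Z" -> buffer=??xvhsgsRvsMmGuvZ -> prefix_len=0
Fragment 5: offset=0 data="rg" -> buffer=rgxvhsgsRvsMmGuvZ -> prefix_len=17

Answer: 0 0 0 0 17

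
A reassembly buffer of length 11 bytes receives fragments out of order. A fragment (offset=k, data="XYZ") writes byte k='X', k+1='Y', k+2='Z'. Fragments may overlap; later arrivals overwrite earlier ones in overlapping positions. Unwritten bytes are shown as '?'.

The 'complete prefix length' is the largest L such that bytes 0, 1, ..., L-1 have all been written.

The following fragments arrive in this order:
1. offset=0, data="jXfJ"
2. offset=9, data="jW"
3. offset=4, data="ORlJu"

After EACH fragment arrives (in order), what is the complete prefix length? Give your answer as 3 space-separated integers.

Fragment 1: offset=0 data="jXfJ" -> buffer=jXfJ??????? -> prefix_len=4
Fragment 2: offset=9 data="jW" -> buffer=jXfJ?????jW -> prefix_len=4
Fragment 3: offset=4 data="ORlJu" -> buffer=jXfJORlJujW -> prefix_len=11

Answer: 4 4 11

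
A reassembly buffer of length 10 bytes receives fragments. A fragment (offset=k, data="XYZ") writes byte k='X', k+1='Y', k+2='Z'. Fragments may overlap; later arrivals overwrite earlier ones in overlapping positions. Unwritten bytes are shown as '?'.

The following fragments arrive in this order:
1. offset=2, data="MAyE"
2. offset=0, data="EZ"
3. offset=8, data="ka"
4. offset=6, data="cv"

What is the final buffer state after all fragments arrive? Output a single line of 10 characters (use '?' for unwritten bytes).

Answer: EZMAyEcvka

Derivation:
Fragment 1: offset=2 data="MAyE" -> buffer=??MAyE????
Fragment 2: offset=0 data="EZ" -> buffer=EZMAyE????
Fragment 3: offset=8 data="ka" -> buffer=EZMAyE??ka
Fragment 4: offset=6 data="cv" -> buffer=EZMAyEcvka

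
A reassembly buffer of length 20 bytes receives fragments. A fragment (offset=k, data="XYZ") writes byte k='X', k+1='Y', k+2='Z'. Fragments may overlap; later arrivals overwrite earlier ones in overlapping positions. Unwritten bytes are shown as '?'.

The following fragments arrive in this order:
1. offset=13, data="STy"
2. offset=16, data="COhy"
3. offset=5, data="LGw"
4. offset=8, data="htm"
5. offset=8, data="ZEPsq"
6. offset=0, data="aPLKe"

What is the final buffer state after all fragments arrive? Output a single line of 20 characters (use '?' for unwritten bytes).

Fragment 1: offset=13 data="STy" -> buffer=?????????????STy????
Fragment 2: offset=16 data="COhy" -> buffer=?????????????STyCOhy
Fragment 3: offset=5 data="LGw" -> buffer=?????LGw?????STyCOhy
Fragment 4: offset=8 data="htm" -> buffer=?????LGwhtm??STyCOhy
Fragment 5: offset=8 data="ZEPsq" -> buffer=?????LGwZEPsqSTyCOhy
Fragment 6: offset=0 data="aPLKe" -> buffer=aPLKeLGwZEPsqSTyCOhy

Answer: aPLKeLGwZEPsqSTyCOhy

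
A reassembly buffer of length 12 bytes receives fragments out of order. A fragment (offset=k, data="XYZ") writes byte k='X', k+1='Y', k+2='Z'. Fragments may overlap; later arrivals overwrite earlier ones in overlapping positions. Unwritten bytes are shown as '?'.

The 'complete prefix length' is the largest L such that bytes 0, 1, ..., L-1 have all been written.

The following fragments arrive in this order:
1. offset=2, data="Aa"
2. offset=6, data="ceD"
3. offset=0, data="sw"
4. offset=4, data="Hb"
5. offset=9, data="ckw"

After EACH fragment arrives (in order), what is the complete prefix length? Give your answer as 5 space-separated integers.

Answer: 0 0 4 9 12

Derivation:
Fragment 1: offset=2 data="Aa" -> buffer=??Aa???????? -> prefix_len=0
Fragment 2: offset=6 data="ceD" -> buffer=??Aa??ceD??? -> prefix_len=0
Fragment 3: offset=0 data="sw" -> buffer=swAa??ceD??? -> prefix_len=4
Fragment 4: offset=4 data="Hb" -> buffer=swAaHbceD??? -> prefix_len=9
Fragment 5: offset=9 data="ckw" -> buffer=swAaHbceDckw -> prefix_len=12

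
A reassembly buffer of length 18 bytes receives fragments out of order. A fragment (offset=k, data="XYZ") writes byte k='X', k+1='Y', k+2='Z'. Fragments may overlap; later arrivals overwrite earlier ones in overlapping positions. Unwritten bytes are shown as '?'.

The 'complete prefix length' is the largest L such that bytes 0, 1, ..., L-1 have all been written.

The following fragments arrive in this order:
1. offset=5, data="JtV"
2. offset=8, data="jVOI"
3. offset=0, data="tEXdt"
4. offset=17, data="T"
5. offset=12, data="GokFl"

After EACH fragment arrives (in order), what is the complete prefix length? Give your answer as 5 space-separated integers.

Fragment 1: offset=5 data="JtV" -> buffer=?????JtV?????????? -> prefix_len=0
Fragment 2: offset=8 data="jVOI" -> buffer=?????JtVjVOI?????? -> prefix_len=0
Fragment 3: offset=0 data="tEXdt" -> buffer=tEXdtJtVjVOI?????? -> prefix_len=12
Fragment 4: offset=17 data="T" -> buffer=tEXdtJtVjVOI?????T -> prefix_len=12
Fragment 5: offset=12 data="GokFl" -> buffer=tEXdtJtVjVOIGokFlT -> prefix_len=18

Answer: 0 0 12 12 18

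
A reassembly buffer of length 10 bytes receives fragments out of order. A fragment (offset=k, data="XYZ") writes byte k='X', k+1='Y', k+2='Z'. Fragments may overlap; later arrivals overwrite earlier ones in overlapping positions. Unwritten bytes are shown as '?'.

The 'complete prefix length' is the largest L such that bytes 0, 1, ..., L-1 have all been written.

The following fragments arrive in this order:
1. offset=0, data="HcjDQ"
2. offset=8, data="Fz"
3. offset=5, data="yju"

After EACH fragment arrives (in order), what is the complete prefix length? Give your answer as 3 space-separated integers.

Answer: 5 5 10

Derivation:
Fragment 1: offset=0 data="HcjDQ" -> buffer=HcjDQ????? -> prefix_len=5
Fragment 2: offset=8 data="Fz" -> buffer=HcjDQ???Fz -> prefix_len=5
Fragment 3: offset=5 data="yju" -> buffer=HcjDQyjuFz -> prefix_len=10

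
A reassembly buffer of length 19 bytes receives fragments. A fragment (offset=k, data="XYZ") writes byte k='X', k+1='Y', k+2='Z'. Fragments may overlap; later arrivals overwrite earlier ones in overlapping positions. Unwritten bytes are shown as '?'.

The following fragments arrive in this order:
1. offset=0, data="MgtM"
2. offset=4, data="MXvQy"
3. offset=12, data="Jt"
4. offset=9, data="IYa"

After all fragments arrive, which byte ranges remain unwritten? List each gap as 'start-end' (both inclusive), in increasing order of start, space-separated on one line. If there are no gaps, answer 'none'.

Fragment 1: offset=0 len=4
Fragment 2: offset=4 len=5
Fragment 3: offset=12 len=2
Fragment 4: offset=9 len=3
Gaps: 14-18

Answer: 14-18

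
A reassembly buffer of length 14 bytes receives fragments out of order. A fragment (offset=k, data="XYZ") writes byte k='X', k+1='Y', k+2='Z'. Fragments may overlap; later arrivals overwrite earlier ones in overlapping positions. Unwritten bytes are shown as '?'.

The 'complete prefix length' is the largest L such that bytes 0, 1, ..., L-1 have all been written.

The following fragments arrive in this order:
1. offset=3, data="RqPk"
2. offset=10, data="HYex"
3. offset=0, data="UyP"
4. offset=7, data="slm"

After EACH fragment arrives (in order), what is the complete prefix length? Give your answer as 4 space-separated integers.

Fragment 1: offset=3 data="RqPk" -> buffer=???RqPk??????? -> prefix_len=0
Fragment 2: offset=10 data="HYex" -> buffer=???RqPk???HYex -> prefix_len=0
Fragment 3: offset=0 data="UyP" -> buffer=UyPRqPk???HYex -> prefix_len=7
Fragment 4: offset=7 data="slm" -> buffer=UyPRqPkslmHYex -> prefix_len=14

Answer: 0 0 7 14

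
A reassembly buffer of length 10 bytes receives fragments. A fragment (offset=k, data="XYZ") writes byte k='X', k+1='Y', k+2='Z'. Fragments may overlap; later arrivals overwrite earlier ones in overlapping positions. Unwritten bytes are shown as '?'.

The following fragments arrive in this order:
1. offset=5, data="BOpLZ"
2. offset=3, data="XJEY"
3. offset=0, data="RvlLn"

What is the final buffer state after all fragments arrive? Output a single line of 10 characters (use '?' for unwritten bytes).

Answer: RvlLnEYpLZ

Derivation:
Fragment 1: offset=5 data="BOpLZ" -> buffer=?????BOpLZ
Fragment 2: offset=3 data="XJEY" -> buffer=???XJEYpLZ
Fragment 3: offset=0 data="RvlLn" -> buffer=RvlLnEYpLZ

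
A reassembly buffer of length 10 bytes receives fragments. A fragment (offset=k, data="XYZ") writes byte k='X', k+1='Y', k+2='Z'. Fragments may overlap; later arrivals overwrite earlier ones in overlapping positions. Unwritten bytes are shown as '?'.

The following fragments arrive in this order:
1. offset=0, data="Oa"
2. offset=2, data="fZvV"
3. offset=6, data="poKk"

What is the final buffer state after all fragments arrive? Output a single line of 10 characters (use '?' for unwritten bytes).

Answer: OafZvVpoKk

Derivation:
Fragment 1: offset=0 data="Oa" -> buffer=Oa????????
Fragment 2: offset=2 data="fZvV" -> buffer=OafZvV????
Fragment 3: offset=6 data="poKk" -> buffer=OafZvVpoKk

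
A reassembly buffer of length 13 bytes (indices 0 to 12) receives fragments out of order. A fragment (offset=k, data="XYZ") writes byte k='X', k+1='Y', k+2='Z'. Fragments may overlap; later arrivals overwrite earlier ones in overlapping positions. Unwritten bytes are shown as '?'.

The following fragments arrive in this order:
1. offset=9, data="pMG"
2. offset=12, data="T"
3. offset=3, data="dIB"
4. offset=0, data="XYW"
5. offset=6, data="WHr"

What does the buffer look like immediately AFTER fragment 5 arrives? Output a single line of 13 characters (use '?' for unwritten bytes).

Answer: XYWdIBWHrpMGT

Derivation:
Fragment 1: offset=9 data="pMG" -> buffer=?????????pMG?
Fragment 2: offset=12 data="T" -> buffer=?????????pMGT
Fragment 3: offset=3 data="dIB" -> buffer=???dIB???pMGT
Fragment 4: offset=0 data="XYW" -> buffer=XYWdIB???pMGT
Fragment 5: offset=6 data="WHr" -> buffer=XYWdIBWHrpMGT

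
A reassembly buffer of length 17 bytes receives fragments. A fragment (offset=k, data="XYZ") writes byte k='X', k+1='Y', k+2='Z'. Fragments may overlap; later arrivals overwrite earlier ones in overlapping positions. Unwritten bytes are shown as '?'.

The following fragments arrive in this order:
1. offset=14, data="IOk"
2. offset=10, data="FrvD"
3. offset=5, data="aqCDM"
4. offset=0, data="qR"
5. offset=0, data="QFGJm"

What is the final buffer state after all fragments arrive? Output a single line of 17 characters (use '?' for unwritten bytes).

Answer: QFGJmaqCDMFrvDIOk

Derivation:
Fragment 1: offset=14 data="IOk" -> buffer=??????????????IOk
Fragment 2: offset=10 data="FrvD" -> buffer=??????????FrvDIOk
Fragment 3: offset=5 data="aqCDM" -> buffer=?????aqCDMFrvDIOk
Fragment 4: offset=0 data="qR" -> buffer=qR???aqCDMFrvDIOk
Fragment 5: offset=0 data="QFGJm" -> buffer=QFGJmaqCDMFrvDIOk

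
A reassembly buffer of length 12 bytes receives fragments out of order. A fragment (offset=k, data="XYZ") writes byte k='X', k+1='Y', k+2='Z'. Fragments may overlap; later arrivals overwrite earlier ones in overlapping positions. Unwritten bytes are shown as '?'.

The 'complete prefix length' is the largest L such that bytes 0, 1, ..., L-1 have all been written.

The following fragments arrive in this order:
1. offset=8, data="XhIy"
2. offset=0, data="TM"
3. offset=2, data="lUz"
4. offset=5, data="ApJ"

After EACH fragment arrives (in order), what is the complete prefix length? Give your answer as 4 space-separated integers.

Answer: 0 2 5 12

Derivation:
Fragment 1: offset=8 data="XhIy" -> buffer=????????XhIy -> prefix_len=0
Fragment 2: offset=0 data="TM" -> buffer=TM??????XhIy -> prefix_len=2
Fragment 3: offset=2 data="lUz" -> buffer=TMlUz???XhIy -> prefix_len=5
Fragment 4: offset=5 data="ApJ" -> buffer=TMlUzApJXhIy -> prefix_len=12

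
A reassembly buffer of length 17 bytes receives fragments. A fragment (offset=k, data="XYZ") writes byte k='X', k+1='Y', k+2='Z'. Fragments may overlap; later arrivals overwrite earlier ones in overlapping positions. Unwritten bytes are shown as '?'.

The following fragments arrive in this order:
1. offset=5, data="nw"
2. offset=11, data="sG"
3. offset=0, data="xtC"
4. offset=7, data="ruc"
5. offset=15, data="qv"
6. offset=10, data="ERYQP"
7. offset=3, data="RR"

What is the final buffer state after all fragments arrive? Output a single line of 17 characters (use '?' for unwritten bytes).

Answer: xtCRRnwrucERYQPqv

Derivation:
Fragment 1: offset=5 data="nw" -> buffer=?????nw??????????
Fragment 2: offset=11 data="sG" -> buffer=?????nw????sG????
Fragment 3: offset=0 data="xtC" -> buffer=xtC??nw????sG????
Fragment 4: offset=7 data="ruc" -> buffer=xtC??nwruc?sG????
Fragment 5: offset=15 data="qv" -> buffer=xtC??nwruc?sG??qv
Fragment 6: offset=10 data="ERYQP" -> buffer=xtC??nwrucERYQPqv
Fragment 7: offset=3 data="RR" -> buffer=xtCRRnwrucERYQPqv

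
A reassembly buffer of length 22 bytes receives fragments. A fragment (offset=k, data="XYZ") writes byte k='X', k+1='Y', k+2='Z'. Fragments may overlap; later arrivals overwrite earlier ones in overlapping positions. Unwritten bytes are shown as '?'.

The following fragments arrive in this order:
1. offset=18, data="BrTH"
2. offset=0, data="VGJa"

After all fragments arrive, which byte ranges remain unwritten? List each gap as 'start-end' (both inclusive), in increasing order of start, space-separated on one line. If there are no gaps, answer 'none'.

Answer: 4-17

Derivation:
Fragment 1: offset=18 len=4
Fragment 2: offset=0 len=4
Gaps: 4-17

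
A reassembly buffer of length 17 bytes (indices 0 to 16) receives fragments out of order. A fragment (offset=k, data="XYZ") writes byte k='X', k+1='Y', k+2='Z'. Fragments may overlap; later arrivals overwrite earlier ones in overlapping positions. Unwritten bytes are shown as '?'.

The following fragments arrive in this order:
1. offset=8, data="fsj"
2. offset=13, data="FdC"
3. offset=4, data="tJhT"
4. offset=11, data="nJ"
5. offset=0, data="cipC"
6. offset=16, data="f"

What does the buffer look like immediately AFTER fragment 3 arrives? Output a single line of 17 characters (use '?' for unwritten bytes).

Answer: ????tJhTfsj??FdC?

Derivation:
Fragment 1: offset=8 data="fsj" -> buffer=????????fsj??????
Fragment 2: offset=13 data="FdC" -> buffer=????????fsj??FdC?
Fragment 3: offset=4 data="tJhT" -> buffer=????tJhTfsj??FdC?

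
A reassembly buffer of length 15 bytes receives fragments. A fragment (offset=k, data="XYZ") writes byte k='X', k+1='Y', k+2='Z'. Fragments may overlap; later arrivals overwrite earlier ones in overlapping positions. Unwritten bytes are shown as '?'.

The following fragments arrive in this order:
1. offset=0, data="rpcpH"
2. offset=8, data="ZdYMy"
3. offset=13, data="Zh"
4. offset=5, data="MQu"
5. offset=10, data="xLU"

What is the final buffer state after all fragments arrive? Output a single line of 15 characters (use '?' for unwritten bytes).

Fragment 1: offset=0 data="rpcpH" -> buffer=rpcpH??????????
Fragment 2: offset=8 data="ZdYMy" -> buffer=rpcpH???ZdYMy??
Fragment 3: offset=13 data="Zh" -> buffer=rpcpH???ZdYMyZh
Fragment 4: offset=5 data="MQu" -> buffer=rpcpHMQuZdYMyZh
Fragment 5: offset=10 data="xLU" -> buffer=rpcpHMQuZdxLUZh

Answer: rpcpHMQuZdxLUZh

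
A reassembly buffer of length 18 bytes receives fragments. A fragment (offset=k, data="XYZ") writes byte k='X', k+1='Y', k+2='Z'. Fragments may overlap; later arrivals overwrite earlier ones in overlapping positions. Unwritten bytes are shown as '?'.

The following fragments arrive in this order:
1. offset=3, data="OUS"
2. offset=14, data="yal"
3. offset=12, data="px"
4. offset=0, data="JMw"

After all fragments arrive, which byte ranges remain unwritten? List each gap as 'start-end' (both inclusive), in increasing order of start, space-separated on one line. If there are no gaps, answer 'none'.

Fragment 1: offset=3 len=3
Fragment 2: offset=14 len=3
Fragment 3: offset=12 len=2
Fragment 4: offset=0 len=3
Gaps: 6-11 17-17

Answer: 6-11 17-17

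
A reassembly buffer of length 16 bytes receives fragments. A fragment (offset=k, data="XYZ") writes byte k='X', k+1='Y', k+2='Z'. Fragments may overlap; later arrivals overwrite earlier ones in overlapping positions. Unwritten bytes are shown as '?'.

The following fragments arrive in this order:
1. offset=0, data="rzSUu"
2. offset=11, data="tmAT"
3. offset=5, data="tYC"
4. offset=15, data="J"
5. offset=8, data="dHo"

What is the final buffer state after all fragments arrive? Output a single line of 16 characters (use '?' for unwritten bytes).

Answer: rzSUutYCdHotmATJ

Derivation:
Fragment 1: offset=0 data="rzSUu" -> buffer=rzSUu???????????
Fragment 2: offset=11 data="tmAT" -> buffer=rzSUu??????tmAT?
Fragment 3: offset=5 data="tYC" -> buffer=rzSUutYC???tmAT?
Fragment 4: offset=15 data="J" -> buffer=rzSUutYC???tmATJ
Fragment 5: offset=8 data="dHo" -> buffer=rzSUutYCdHotmATJ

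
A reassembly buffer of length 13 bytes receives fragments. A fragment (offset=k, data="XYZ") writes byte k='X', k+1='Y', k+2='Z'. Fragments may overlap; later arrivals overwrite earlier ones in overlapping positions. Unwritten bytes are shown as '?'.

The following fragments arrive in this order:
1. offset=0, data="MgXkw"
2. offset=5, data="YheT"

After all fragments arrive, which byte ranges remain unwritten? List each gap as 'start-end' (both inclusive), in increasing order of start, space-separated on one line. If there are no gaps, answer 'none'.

Answer: 9-12

Derivation:
Fragment 1: offset=0 len=5
Fragment 2: offset=5 len=4
Gaps: 9-12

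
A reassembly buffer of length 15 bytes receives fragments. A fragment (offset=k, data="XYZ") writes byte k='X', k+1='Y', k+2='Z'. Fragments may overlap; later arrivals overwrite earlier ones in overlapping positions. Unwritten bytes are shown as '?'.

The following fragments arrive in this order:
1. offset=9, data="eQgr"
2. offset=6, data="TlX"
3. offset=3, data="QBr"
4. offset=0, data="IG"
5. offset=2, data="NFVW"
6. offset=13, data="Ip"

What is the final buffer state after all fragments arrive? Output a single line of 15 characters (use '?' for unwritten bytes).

Fragment 1: offset=9 data="eQgr" -> buffer=?????????eQgr??
Fragment 2: offset=6 data="TlX" -> buffer=??????TlXeQgr??
Fragment 3: offset=3 data="QBr" -> buffer=???QBrTlXeQgr??
Fragment 4: offset=0 data="IG" -> buffer=IG?QBrTlXeQgr??
Fragment 5: offset=2 data="NFVW" -> buffer=IGNFVWTlXeQgr??
Fragment 6: offset=13 data="Ip" -> buffer=IGNFVWTlXeQgrIp

Answer: IGNFVWTlXeQgrIp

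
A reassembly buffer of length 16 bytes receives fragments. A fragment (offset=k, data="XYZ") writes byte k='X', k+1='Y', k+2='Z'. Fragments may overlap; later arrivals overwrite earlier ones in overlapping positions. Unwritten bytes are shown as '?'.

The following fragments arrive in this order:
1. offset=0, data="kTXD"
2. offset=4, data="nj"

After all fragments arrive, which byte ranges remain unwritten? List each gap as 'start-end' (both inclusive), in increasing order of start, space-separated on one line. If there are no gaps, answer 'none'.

Fragment 1: offset=0 len=4
Fragment 2: offset=4 len=2
Gaps: 6-15

Answer: 6-15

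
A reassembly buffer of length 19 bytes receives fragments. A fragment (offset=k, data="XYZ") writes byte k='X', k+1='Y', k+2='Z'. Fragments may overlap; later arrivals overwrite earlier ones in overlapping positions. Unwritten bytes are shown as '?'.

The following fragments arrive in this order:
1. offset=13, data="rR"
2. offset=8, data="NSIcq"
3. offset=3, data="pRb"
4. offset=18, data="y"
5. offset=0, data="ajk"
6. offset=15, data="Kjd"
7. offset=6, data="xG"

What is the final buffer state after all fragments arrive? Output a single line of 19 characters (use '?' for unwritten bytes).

Answer: ajkpRbxGNSIcqrRKjdy

Derivation:
Fragment 1: offset=13 data="rR" -> buffer=?????????????rR????
Fragment 2: offset=8 data="NSIcq" -> buffer=????????NSIcqrR????
Fragment 3: offset=3 data="pRb" -> buffer=???pRb??NSIcqrR????
Fragment 4: offset=18 data="y" -> buffer=???pRb??NSIcqrR???y
Fragment 5: offset=0 data="ajk" -> buffer=ajkpRb??NSIcqrR???y
Fragment 6: offset=15 data="Kjd" -> buffer=ajkpRb??NSIcqrRKjdy
Fragment 7: offset=6 data="xG" -> buffer=ajkpRbxGNSIcqrRKjdy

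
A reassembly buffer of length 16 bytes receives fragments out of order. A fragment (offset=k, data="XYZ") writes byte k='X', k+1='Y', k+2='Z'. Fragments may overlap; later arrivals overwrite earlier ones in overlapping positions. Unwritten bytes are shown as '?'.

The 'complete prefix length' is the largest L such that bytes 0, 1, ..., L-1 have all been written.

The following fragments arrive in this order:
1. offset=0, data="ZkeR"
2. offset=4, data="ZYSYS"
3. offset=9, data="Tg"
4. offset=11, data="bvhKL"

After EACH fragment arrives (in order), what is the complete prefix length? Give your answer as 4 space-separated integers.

Fragment 1: offset=0 data="ZkeR" -> buffer=ZkeR???????????? -> prefix_len=4
Fragment 2: offset=4 data="ZYSYS" -> buffer=ZkeRZYSYS??????? -> prefix_len=9
Fragment 3: offset=9 data="Tg" -> buffer=ZkeRZYSYSTg????? -> prefix_len=11
Fragment 4: offset=11 data="bvhKL" -> buffer=ZkeRZYSYSTgbvhKL -> prefix_len=16

Answer: 4 9 11 16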